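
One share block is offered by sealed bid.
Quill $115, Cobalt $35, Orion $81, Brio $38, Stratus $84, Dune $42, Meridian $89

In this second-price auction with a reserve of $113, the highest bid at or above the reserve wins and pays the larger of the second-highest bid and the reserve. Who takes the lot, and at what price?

Sorting bids: 115 (Quill) > 89 (Meridian) > 84 (Stratus) > 81 (Orion) > 42 (Dune) > 38 (Brio) > …
Highest eligible bid: Quill at $115.
Second-highest bid $89 is below the reserve $113, so the reserve binds → payment $113.

Quill pays $113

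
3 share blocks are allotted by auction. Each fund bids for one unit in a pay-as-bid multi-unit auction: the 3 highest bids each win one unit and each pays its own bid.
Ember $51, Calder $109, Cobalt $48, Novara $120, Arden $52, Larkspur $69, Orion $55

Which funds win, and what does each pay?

Novara $120, Calder $109, Larkspur $69

Ordering the bids: 120 (Novara), 109 (Calder), 69 (Larkspur), 55 (Orion), 52 (Arden), …
Top 3: Novara, Calder, Larkspur.
Each winner pays its own bid: Novara $120, Calder $109, Larkspur $69.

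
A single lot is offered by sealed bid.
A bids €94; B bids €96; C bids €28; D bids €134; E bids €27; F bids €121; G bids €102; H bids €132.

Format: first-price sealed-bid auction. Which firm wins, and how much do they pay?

D pays €134

Rule: the highest bidder wins and pays their own bid.
Bids ranked: 134 (D) > 132 (H) > 121 (F) > 102 (G) > 96 (B) > 94 (A) > …
D has the highest bid and pays exactly that: €134.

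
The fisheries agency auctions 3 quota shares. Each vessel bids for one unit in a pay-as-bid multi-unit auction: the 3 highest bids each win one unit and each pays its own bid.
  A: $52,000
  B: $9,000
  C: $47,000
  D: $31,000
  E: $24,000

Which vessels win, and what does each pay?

Ordering the bids: 52,000 (A), 47,000 (C), 31,000 (D), 24,000 (E), 9,000 (B)
Winners (3 units): A, C, D.
Each winner pays its own bid: A $52,000, C $47,000, D $31,000.

A $52,000, C $47,000, D $31,000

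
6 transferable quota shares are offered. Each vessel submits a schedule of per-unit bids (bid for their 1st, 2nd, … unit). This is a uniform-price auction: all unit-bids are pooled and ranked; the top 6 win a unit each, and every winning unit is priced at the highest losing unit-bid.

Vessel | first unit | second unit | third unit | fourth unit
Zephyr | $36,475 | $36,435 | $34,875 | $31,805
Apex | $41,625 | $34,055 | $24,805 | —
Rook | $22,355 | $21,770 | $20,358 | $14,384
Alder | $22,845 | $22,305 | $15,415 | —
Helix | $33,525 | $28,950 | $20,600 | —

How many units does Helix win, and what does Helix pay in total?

Pooled unit-bids ranked (top 6): 41,625 (Apex-1), 36,475 (Zephyr-1), 36,435 (Zephyr-2), 34,875 (Zephyr-3), 34,055 (Apex-2), 33,525 (Helix-1)
The (k+1)-th unit-bid is $31,805.
Helix wins 1 unit(s) at $31,805 each.

Helix: 1 unit, pays $31,805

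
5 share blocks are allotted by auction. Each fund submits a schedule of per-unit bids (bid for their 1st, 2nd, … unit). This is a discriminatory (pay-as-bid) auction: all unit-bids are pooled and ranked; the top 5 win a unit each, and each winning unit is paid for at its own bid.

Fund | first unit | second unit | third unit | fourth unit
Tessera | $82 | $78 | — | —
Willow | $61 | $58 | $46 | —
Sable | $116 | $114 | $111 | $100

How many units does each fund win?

Merging the schedules and taking the best 5: 116 (Sable-1), 114 (Sable-2), 111 (Sable-3), 100 (Sable-4), 82 (Tessera-1)
Next rejected bid: $78 (not a price — pay-as-bid).
Allocation: Sable 4, Tessera 1.

Sable 4, Tessera 1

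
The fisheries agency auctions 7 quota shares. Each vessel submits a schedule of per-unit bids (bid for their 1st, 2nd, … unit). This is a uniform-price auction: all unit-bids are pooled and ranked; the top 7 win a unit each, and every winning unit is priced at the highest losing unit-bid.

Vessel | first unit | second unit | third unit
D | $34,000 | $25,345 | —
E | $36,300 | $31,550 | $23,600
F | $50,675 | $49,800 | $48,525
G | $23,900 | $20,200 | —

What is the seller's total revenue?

Total revenue: $167,300

Pooled unit-bids ranked (top 7): 50,675 (F-1), 49,800 (F-2), 48,525 (F-3), 36,300 (E-1), 34,000 (D-1), 31,550 (E-2), 25,345 (D-2)
The (k+1)-th unit-bid is $23,900.
Allocation: D 2, E 2, F 3. Every unit priced at $23,900.
Revenue = 7 × 23,900 = $167,300.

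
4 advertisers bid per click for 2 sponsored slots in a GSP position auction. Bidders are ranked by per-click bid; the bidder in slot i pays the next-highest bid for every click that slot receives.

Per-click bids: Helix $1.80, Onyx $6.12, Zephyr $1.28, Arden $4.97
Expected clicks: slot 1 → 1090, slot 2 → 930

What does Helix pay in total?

Helix pays $0.00

Ranked by bid: $6.12 (Onyx) > $4.97 (Arden) > $1.80 (Helix) > …
Helix ranks below slot 2 → no slot, pays nothing.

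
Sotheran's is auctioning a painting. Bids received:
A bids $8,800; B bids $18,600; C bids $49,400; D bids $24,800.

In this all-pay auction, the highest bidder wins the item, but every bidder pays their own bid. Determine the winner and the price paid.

Bids ranked: 49,400 (C) > 24,800 (D) > 18,600 (B) > 8,800 (A)
C wins with the top bid; all bids are sunk regardless.

C pays $49,400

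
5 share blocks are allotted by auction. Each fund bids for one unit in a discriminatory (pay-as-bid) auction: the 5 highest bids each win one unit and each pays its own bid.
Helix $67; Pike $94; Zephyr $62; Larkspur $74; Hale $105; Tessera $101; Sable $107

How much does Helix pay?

Helix pays $0

Sorting: 107 (Sable), 105 (Hale), 101 (Tessera), 94 (Pike), 74 (Larkspur), 67 (Helix), 62 (Zephyr)
Winners (5 units): Sable, Hale, Tessera, Pike, Larkspur.
Helix does not win → $0.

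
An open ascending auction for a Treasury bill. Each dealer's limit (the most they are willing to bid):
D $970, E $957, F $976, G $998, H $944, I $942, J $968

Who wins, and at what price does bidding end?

G wins at $976

Ascending (English) auction: the price rises until one bidder remains; the winner pays the price at which the last rival dropped out.
Limits in order: 998 (G) > 976 (F) > 970 (D) > 968 (J) > 957 (E) > 944 (H) > …
Once the price passes $976, only G is left; the hammer falls at F's limit of $976.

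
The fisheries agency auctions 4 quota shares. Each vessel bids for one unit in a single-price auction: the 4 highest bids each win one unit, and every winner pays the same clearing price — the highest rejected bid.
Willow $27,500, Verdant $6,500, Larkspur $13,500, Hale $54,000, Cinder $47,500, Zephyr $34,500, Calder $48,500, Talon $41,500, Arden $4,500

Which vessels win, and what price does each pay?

Hale, Calder, Cinder, Talon; each pays $34,500

Ordering the bids: 54,000 (Hale), 48,500 (Calder), 47,500 (Cinder), 41,500 (Talon), 34,500 (Zephyr), 27,500 (Willow), …
Top 4: Hale, Calder, Cinder, Talon.
Clearing price = highest rejected bid = $34,500.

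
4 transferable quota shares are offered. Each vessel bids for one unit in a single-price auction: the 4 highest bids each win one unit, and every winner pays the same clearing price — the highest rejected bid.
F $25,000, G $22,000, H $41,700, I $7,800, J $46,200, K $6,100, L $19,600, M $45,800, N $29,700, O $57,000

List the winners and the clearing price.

O, J, M, H; each pays $29,700

Ordering the bids: 57,000 (O), 46,200 (J), 45,800 (M), 41,700 (H), 29,700 (N), 25,000 (F), …
The 4 highest are O, J, M, H.
First losing bid is N's $29,700, which sets the uniform price.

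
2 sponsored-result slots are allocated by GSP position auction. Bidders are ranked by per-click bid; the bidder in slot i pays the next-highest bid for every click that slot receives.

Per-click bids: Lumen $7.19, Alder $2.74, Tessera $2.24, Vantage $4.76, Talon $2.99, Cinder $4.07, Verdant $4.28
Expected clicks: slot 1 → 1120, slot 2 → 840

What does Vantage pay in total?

Vantage pays $3595.20

Per-click bids in order: $7.19 (Lumen) > $4.76 (Vantage) > $4.28 (Verdant) > …
Vantage holds slot 2 → pays next bid $4.28 × 840 clicks = $3595.20.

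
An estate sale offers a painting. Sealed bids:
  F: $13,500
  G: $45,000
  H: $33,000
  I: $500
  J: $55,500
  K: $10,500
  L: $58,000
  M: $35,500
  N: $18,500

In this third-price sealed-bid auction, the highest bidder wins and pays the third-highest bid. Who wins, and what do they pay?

Bids in order: 58,000 (L) > 55,500 (J) > 45,000 (G) > 35,500 (M) > 33,000 (H) > 18,500 (N) > …
L is highest; pays the third-highest bid, $45,000.

L pays $45,000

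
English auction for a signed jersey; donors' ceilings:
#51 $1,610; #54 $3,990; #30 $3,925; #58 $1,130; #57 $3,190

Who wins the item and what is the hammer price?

#54 wins at $3,925

Sorting limits: 3,990 (#54) > 3,925 (#30) > 3,190 (#57) > 1,610 (#51) > 1,130 (#58)
Bidding ends when #30 exits at $3,925; #54 takes it.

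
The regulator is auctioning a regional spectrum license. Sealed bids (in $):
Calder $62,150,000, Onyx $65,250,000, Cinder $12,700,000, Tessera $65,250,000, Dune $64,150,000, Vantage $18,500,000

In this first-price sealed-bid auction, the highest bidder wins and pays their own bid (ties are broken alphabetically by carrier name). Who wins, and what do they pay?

Onyx pays $65,250,000

First-price sealed-bid auction: the highest bidder wins and pays their own bid.
Sorting bids: 65,250,000 (Onyx) > 65,250,000 (Tessera) > 64,150,000 (Dune) > 62,150,000 (Calder) > 18,500,000 (Vantage) > 12,700,000 (Cinder)
Tie at $65,250,000 → Onyx wins by tie-break.
Onyx has the highest bid and pays exactly that: $65,250,000.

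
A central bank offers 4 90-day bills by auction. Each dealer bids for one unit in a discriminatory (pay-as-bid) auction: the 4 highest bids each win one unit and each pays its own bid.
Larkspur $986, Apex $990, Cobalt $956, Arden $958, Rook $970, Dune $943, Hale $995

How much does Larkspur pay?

Ordering the bids: 995 (Hale), 990 (Apex), 986 (Larkspur), 970 (Rook), 958 (Arden), 956 (Cobalt), …
The 4 highest are Hale, Apex, Larkspur, Rook.
Larkspur wins → own bid $986.

Larkspur pays $986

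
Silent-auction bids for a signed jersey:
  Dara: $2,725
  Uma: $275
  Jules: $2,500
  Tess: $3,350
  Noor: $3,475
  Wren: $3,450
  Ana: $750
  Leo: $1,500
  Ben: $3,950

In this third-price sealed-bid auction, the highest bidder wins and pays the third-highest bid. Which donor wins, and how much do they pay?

Ben pays $3,450

Sorting bids: 3,950 (Ben) > 3,475 (Noor) > 3,450 (Wren) > 3,350 (Tess) > 2,725 (Dara) > 2,500 (Jules) > …
Ben is highest; pays the third-highest bid, $3,450.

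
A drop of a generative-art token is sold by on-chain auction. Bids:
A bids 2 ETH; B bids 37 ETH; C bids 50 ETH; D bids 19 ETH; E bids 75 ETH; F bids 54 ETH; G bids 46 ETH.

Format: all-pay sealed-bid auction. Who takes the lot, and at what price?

All-pay sealed-bid auction: the highest bidder wins the item, but every bidder pays their own bid.
Sorting bids: 75 (E) > 54 (F) > 50 (C) > 46 (G) > 37 (B) > 19 (D) > …
E wins with the top bid; all bids are sunk regardless.

E pays 75 ETH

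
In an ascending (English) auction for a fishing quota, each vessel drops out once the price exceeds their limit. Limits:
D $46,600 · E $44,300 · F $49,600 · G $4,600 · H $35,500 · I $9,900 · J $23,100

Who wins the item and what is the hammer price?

F wins at $46,600

Limits in order: 49,600 (F) > 46,600 (D) > 44,300 (E) > 35,500 (H) > 23,100 (J) > 9,900 (I) > …
D is the last rival to drop out, at $46,600; F remains and wins at that price.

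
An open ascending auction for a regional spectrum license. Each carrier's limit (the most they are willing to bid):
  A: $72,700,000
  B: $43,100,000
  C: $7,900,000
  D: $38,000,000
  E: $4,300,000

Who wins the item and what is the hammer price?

Sorting limits: 72,700,000 (A) > 43,100,000 (B) > 38,000,000 (D) > 7,900,000 (C) > 4,300,000 (E)
B is the last rival to drop out, at $43,100,000; A remains and wins at that price.

A wins at $43,100,000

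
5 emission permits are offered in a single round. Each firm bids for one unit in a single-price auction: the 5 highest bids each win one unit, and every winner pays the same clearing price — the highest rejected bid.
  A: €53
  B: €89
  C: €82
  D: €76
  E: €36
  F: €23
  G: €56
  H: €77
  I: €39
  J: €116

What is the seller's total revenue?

Total revenue: €280

Bids ranked high→low: 116 (J), 89 (B), 82 (C), 77 (H), 76 (D), 56 (G), 53 (A), …
The 5 highest are J, B, C, H, D.
Clearing price = highest rejected bid = €56.
Total revenue = 5 × €56 = €280.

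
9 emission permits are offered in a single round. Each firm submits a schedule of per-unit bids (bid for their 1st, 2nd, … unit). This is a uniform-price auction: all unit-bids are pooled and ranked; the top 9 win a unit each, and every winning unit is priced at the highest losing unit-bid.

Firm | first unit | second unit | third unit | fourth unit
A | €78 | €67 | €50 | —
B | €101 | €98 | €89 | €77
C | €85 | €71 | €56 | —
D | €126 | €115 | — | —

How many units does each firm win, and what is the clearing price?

A 1, B 4, C 2, D 2; clearing price €67

All unit-bids, highest first — top 9: 126 (D-1), 115 (D-2), 101 (B-1), 98 (B-2), 89 (B-3), 85 (C-1), 78 (A-1), 77 (B-4), 71 (C-2)
The (k+1)-th unit-bid is €67.
Allocation: A 1, B 4, C 2, D 2.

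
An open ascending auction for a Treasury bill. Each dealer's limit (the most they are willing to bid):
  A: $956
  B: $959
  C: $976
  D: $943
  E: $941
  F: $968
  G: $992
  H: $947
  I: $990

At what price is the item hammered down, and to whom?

G wins at $990

Open ascending-bid auction: the price rises until one bidder remains; the winner pays the price at which the last rival dropped out.
Sorting limits: 992 (G) > 990 (I) > 976 (C) > 968 (F) > 959 (B) > 956 (A) > …
Once the price passes $990, only G is left; the hammer falls at I's limit of $990.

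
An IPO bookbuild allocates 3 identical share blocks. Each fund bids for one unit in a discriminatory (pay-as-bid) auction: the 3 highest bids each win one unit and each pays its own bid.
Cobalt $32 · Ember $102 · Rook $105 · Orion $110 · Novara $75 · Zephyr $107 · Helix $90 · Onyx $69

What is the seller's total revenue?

Total revenue: $322

Bids ranked high→low: 110 (Orion), 107 (Zephyr), 105 (Rook), 102 (Ember), 90 (Helix), …
Winners (3 units): Orion, Zephyr, Rook.
Total revenue = 110 + 107 + 105 = $322.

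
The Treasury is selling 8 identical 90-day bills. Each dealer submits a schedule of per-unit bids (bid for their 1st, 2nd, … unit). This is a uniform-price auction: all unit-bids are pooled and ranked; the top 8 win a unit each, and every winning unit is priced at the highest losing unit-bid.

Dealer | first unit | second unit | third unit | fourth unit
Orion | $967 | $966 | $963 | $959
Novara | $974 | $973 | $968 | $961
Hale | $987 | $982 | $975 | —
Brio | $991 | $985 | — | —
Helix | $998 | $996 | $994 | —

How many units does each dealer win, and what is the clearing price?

Brio 2, Hale 3, Helix 3; clearing price $974

All unit-bids, highest first — top 8: 998 (Helix-1), 996 (Helix-2), 994 (Helix-3), 991 (Brio-1), 987 (Hale-1), 985 (Brio-2), 982 (Hale-2), 975 (Hale-3)
The (k+1)-th unit-bid is $974.
Allocation: Brio 2, Hale 3, Helix 3.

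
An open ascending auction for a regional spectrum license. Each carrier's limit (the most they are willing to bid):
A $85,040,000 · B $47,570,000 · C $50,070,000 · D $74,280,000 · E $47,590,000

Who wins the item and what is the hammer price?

A wins at $74,280,000

Rule: the price rises until one bidder remains; the winner pays the price at which the last rival dropped out.
Limits ranked: 85,040,000 (A) > 74,280,000 (D) > 50,070,000 (C) > 47,590,000 (E) > 47,570,000 (B)
D is the last rival to drop out, at $74,280,000; A remains and wins at that price.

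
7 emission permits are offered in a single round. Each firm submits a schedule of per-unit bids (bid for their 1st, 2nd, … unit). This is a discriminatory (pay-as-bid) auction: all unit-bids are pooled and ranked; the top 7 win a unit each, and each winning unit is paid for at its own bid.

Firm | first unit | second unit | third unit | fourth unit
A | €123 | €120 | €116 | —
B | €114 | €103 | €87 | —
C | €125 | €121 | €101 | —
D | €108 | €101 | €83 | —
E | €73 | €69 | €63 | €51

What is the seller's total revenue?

Total revenue: €827

All unit-bids, highest first — top 7: 125 (C-1), 123 (A-1), 121 (C-2), 120 (A-2), 116 (A-3), 114 (B-1), 108 (D-1)
Next rejected bid: €103 (not a price — pay-as-bid).
Each winning unit pays its own bid.
Revenue = 125 + 123 + 121 + 120 + 116 + 114 + 108 = €827.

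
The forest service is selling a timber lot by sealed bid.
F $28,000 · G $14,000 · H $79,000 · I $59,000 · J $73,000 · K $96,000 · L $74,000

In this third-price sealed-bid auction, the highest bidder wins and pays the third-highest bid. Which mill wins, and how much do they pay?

Third-price sealed-bid auction: the highest bidder wins and pays the third-highest bid.
Bids ranked: 96,000 (K) > 79,000 (H) > 74,000 (L) > 73,000 (J) > 59,000 (I) > 28,000 (F) > …
K wins; payment is bid #3 in the ranking = $74,000.

K pays $74,000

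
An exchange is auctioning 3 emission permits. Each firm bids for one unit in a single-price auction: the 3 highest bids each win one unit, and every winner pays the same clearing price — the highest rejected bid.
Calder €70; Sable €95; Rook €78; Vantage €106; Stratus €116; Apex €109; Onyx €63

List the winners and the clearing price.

Stratus, Apex, Vantage; each pays €95

Bids ranked high→low: 116 (Stratus), 109 (Apex), 106 (Vantage), 95 (Sable), 78 (Rook), …
Winners (3 units): Stratus, Apex, Vantage.
Highest unsuccessful bid: €95 → clearing price.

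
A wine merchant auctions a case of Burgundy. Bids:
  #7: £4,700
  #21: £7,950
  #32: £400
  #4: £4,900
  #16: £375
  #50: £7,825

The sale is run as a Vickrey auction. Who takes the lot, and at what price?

Rule: the highest bidder wins and pays the second-highest bid.
Bids ranked: 7,950 (#21) > 7,825 (#50) > 4,900 (#4) > 4,700 (#7) > 400 (#32) > 375 (#16)
#21 is highest; pays the second-highest bid, £7,825.

#21 pays £7,825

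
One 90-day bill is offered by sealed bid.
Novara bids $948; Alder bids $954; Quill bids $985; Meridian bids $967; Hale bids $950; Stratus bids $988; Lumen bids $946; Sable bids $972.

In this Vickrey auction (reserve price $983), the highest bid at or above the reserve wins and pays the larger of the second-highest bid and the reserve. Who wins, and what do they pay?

Stratus pays $985

Vickrey auction (reserve price $983): the highest bid at or above the reserve wins and pays the larger of the second-highest bid and the reserve.
Bids ranked: 988 (Stratus) > 985 (Quill) > 972 (Sable) > 967 (Meridian) > 954 (Alder) > 950 (Hale) > …
Stratus has the top bid at or above the reserve ($988).
max(second-highest $985, reserve $983) = $985; the reserve does not bind.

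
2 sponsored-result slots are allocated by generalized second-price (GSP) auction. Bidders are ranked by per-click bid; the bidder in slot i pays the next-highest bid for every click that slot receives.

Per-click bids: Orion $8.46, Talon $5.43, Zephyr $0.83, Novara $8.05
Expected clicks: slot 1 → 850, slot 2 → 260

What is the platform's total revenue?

Per-click bids in order: $8.46 (Orion) > $8.05 (Novara) > $5.43 (Talon) > …
Slot 1: Orion pays $8.05 × 850 = $6842.50
Slot 2: Novara pays $5.43 × 260 = $1411.80
Total = $8254.30

Total revenue: $8254.30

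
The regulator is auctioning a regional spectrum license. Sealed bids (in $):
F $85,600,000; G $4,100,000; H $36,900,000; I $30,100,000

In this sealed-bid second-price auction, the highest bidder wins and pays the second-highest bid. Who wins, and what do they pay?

Bids ranked: 85,600,000 (F) > 36,900,000 (H) > 30,100,000 (I) > 4,100,000 (G)
F wins with the highest bid; price is set by the runner-up at $36,900,000.

F pays $36,900,000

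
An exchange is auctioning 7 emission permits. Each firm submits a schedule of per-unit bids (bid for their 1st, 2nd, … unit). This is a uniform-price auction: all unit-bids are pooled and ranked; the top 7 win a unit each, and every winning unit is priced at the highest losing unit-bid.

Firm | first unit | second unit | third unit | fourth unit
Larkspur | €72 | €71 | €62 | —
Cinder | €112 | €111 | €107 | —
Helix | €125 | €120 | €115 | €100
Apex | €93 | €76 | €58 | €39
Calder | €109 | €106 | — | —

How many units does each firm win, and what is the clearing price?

All unit-bids, highest first — top 7: 125 (Helix-1), 120 (Helix-2), 115 (Helix-3), 112 (Cinder-1), 111 (Cinder-2), 109 (Calder-1), 107 (Cinder-3)
The (k+1)-th unit-bid is €106.
Allocation: Calder 1, Cinder 3, Helix 3.

Calder 1, Cinder 3, Helix 3; clearing price €106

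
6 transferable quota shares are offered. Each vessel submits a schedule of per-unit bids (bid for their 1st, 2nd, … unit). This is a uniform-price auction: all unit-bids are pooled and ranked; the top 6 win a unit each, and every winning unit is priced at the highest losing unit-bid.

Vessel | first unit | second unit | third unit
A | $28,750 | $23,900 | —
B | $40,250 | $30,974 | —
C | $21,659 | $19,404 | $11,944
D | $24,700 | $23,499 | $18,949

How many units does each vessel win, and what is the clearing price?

A 2, B 2, D 2; clearing price $21,659

All unit-bids, highest first — top 6: 40,250 (B-1), 30,974 (B-2), 28,750 (A-1), 24,700 (D-1), 23,900 (A-2), 23,499 (D-2)
The (k+1)-th unit-bid is $21,659.
Allocation: A 2, B 2, D 2.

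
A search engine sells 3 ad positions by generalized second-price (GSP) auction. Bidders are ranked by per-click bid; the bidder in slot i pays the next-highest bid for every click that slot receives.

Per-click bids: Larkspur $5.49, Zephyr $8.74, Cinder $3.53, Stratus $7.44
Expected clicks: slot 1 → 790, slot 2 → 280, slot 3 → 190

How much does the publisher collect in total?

Total revenue: $8085.50

Sorting advertisers: $8.74 (Zephyr) > $7.44 (Stratus) > $5.49 (Larkspur) > $3.53 (Cinder)
Slot 1: Zephyr pays $7.44 × 790 = $5877.60
Slot 2: Stratus pays $5.49 × 280 = $1537.20
Slot 3: Larkspur pays $3.53 × 190 = $670.70
Total = $8085.50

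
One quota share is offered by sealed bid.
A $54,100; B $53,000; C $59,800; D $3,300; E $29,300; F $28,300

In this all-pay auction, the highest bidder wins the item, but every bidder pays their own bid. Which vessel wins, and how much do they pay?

C pays $59,800

Bids ranked: 59,800 (C) > 54,100 (A) > 53,000 (B) > 29,300 (E) > 28,300 (F) > 3,300 (D)
C is highest and takes the item; every bidder forfeits their bid.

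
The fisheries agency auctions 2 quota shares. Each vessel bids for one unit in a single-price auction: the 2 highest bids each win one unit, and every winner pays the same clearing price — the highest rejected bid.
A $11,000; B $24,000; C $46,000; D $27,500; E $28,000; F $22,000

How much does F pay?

F pays $0

Sorting: 46,000 (C), 28,000 (E), 27,500 (D), 24,000 (B), …
The 2 highest are C, E.
First losing bid is D's $27,500, which sets the uniform price.
F does not win → pays $0.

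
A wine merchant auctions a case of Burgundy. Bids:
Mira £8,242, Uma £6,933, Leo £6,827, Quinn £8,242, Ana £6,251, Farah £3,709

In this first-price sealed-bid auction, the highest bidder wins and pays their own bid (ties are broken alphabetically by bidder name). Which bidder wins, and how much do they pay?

Sorting bids: 8,242 (Mira) > 8,242 (Quinn) > 6,933 (Uma) > 6,827 (Leo) > 6,251 (Ana) > 3,709 (Farah)
Tie at £8,242 → Mira wins by tie-break.
First-price: Mira pays what they bid, £8,242.

Mira pays £8,242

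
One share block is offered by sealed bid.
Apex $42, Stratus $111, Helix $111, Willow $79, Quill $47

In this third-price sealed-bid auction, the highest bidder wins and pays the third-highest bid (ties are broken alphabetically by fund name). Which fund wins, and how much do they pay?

Helix pays $79

Third-price sealed-bid auction: the highest bidder wins and pays the third-highest bid.
Bids ranked: 111 (Helix) > 111 (Stratus) > 79 (Willow) > 47 (Quill) > 42 (Apex)
Tie at $111 → Helix wins by tie-break.
Helix wins; payment is bid #3 in the ranking = $79.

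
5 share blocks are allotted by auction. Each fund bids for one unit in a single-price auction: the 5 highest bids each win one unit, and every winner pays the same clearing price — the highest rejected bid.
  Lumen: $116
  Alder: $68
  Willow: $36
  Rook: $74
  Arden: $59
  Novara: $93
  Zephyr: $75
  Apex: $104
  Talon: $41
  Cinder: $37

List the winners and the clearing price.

Sorting: 116 (Lumen), 104 (Apex), 93 (Novara), 75 (Zephyr), 74 (Rook), 68 (Alder), 59 (Arden), …
The 5 highest are Lumen, Apex, Novara, Zephyr, Rook.
Clearing price = highest rejected bid = $68.

Lumen, Apex, Novara, Zephyr, Rook; each pays $68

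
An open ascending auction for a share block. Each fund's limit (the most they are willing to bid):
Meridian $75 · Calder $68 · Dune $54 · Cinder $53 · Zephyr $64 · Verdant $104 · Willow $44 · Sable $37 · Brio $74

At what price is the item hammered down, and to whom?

Ascending (English) auction: the price rises until one bidder remains; the winner pays the price at which the last rival dropped out.
Limits in order: 104 (Verdant) > 75 (Meridian) > 74 (Brio) > 68 (Calder) > 64 (Zephyr) > 54 (Dune) > …
Meridian is the last rival to drop out, at $75; Verdant remains and wins at that price.

Verdant wins at $75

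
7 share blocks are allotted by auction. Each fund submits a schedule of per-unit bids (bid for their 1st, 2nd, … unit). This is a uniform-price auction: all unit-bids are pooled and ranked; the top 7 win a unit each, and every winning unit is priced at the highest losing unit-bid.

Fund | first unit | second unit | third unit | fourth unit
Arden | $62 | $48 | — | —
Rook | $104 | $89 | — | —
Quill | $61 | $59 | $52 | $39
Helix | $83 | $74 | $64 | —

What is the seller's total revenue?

Merging the schedules and taking the best 7: 104 (Rook-1), 89 (Rook-2), 83 (Helix-1), 74 (Helix-2), 64 (Helix-3), 62 (Arden-1), 61 (Quill-1)
Highest rejected unit-bid = $59.
Allocation: Arden 1, Helix 3, Quill 1, Rook 2. Every unit priced at $59.
Revenue = 7 × 59 = $413.

Total revenue: $413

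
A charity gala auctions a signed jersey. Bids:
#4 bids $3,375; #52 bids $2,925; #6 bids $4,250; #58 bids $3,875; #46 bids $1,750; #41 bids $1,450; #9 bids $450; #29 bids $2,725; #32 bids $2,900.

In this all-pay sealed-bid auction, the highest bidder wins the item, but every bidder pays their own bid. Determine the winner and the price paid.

#6 pays $4,250

Sorting bids: 4,250 (#6) > 3,875 (#58) > 3,375 (#4) > 2,925 (#52) > 2,900 (#32) > 2,725 (#29) > …
#6 wins with the top bid; all bids are sunk regardless.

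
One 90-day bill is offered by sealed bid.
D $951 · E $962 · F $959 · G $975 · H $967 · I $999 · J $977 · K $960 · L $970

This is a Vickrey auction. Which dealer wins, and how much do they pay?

I pays $977

Bids in order: 999 (I) > 977 (J) > 975 (G) > 970 (L) > 967 (H) > 962 (E) > …
Second-price: I pays J's bid of $977.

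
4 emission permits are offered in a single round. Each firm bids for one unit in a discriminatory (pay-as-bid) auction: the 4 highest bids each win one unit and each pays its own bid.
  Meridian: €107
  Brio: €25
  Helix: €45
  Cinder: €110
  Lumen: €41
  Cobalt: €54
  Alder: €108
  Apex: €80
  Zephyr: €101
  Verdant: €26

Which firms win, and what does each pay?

Ordering the bids: 110 (Cinder), 108 (Alder), 107 (Meridian), 101 (Zephyr), 80 (Apex), 54 (Cobalt), …
Winners (4 units): Cinder, Alder, Meridian, Zephyr.
Each winner pays its own bid: Cinder €110, Alder €108, Meridian €107, Zephyr €101.

Cinder €110, Alder €108, Meridian €107, Zephyr €101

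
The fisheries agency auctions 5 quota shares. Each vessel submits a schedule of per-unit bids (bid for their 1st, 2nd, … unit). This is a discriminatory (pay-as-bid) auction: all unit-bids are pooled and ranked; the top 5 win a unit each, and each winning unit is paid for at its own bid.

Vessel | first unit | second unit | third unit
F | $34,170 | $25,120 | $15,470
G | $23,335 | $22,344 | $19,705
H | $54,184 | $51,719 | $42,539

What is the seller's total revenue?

Total revenue: $207,732

Merging the schedules and taking the best 5: 54,184 (H-1), 51,719 (H-2), 42,539 (H-3), 34,170 (F-1), 25,120 (F-2)
Next rejected bid: $23,335 (not a price — pay-as-bid).
Each winning unit pays its own bid.
Revenue = 54,184 + 51,719 + 42,539 + 34,170 + 25,120 = $207,732.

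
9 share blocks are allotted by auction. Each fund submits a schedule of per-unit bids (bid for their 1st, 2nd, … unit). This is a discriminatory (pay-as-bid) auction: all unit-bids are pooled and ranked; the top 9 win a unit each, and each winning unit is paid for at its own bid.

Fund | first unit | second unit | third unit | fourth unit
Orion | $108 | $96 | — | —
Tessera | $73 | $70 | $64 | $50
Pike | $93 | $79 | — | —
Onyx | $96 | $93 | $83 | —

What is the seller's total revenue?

Total revenue: $791

Pooled unit-bids ranked (top 9): 108 (Orion-1), 96 (Orion-2), 96 (Onyx-1), 93 (Pike-1), 93 (Onyx-2), 83 (Onyx-3), 79 (Pike-2), 73 (Tessera-1), 70 (Tessera-2)
Next rejected bid: $64 (not a price — pay-as-bid).
Each winning unit pays its own bid.
Revenue = 108 + 96 + 96 + 93 + 93 + 83 + 79 + 73 + 70 = $791.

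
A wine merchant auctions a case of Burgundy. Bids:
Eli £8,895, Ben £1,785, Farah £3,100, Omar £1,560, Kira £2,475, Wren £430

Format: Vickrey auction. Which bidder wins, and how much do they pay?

Vickrey auction: the highest bidder wins and pays the second-highest bid.
Bids in order: 8,895 (Eli) > 3,100 (Farah) > 2,475 (Kira) > 1,785 (Ben) > 1,560 (Omar) > 430 (Wren)
Second-price: Eli pays Farah's bid of £3,100.

Eli pays £3,100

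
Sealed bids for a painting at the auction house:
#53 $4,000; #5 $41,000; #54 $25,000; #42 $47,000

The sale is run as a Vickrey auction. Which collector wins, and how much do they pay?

#42 pays $41,000

Bids ranked: 47,000 (#42) > 41,000 (#5) > 25,000 (#54) > 4,000 (#53)
Second-price: #42 pays #5's bid of $41,000.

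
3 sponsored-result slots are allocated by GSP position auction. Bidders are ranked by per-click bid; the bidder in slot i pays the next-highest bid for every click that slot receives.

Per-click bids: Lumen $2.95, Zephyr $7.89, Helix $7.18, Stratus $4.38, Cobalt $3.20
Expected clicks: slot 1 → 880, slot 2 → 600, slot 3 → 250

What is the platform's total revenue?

Total revenue: $9746.40

Sorting advertisers: $7.89 (Zephyr) > $7.18 (Helix) > $4.38 (Stratus) > $3.20 (Cobalt) > …
Slot 1: Zephyr pays $7.18 × 880 = $6318.40
Slot 2: Helix pays $4.38 × 600 = $2628.00
Slot 3: Stratus pays $3.20 × 250 = $800.00
Total = $9746.40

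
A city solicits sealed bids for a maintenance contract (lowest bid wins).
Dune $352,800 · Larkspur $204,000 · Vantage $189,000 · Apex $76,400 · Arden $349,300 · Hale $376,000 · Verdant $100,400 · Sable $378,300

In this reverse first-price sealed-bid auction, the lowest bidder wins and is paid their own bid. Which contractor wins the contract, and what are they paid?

Reverse first-price sealed-bid auction: the lowest bidder wins and is paid their own bid.
Bids ranked: 76,400 (Apex) < 100,400 (Verdant) < 189,000 (Vantage) < 204,000 (Larkspur) < 349,300 (Arden) < 352,800 (Dune) < …
Apex is lowest → is paid own bid, $76,400.

Apex is paid $76,400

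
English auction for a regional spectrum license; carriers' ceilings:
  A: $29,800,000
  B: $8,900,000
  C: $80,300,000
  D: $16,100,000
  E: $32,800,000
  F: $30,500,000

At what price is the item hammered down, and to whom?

C wins at $32,800,000

Ascending (English) auction: the price rises until one bidder remains; the winner pays the price at which the last rival dropped out.
Sorting limits: 80,300,000 (C) > 32,800,000 (E) > 30,500,000 (F) > 29,800,000 (A) > 16,100,000 (D) > 8,900,000 (B)
Bidding ends when E exits at $32,800,000; C takes it.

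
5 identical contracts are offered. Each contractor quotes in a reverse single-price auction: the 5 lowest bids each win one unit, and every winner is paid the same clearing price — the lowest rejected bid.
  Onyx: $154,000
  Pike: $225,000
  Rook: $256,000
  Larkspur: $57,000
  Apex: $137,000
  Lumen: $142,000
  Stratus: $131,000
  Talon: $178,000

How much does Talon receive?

Bids ranked low→high: 57,000 (Larkspur), 131,000 (Stratus), 137,000 (Apex), 142,000 (Lumen), 154,000 (Onyx), 178,000 (Talon), 225,000 (Pike), …
Lowest 5: Larkspur, Stratus, Apex, Lumen, Onyx.
Clearing price = lowest rejected bid = $178,000.
Talon does not win → is paid $0.

Talon is paid $0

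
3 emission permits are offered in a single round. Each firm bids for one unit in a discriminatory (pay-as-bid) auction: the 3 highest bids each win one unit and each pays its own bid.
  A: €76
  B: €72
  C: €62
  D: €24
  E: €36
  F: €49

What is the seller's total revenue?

Sorting: 76 (A), 72 (B), 62 (C), 49 (F), 36 (E), …
The 3 highest are A, B, C.
Total revenue = 76 + 72 + 62 = €210.

Total revenue: €210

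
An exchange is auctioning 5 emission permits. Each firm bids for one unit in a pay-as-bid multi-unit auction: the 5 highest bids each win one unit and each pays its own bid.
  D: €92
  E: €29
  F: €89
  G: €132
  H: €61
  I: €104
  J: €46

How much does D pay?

Bids ranked high→low: 132 (G), 104 (I), 92 (D), 89 (F), 61 (H), 46 (J), 29 (E)
The 5 highest are G, I, D, F, H.
D wins → own bid €92.

D pays €92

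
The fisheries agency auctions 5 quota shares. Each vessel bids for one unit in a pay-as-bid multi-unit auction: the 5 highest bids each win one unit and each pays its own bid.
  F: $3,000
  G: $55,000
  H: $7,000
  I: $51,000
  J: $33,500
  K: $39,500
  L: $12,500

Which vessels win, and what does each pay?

G $55,000, I $51,000, K $39,500, J $33,500, L $12,500

Sorting: 55,000 (G), 51,000 (I), 39,500 (K), 33,500 (J), 12,500 (L), 7,000 (H), 3,000 (F)
Top 5: G, I, K, J, L.
Each winner pays its own bid: G $55,000, I $51,000, K $39,500, J $33,500, L $12,500.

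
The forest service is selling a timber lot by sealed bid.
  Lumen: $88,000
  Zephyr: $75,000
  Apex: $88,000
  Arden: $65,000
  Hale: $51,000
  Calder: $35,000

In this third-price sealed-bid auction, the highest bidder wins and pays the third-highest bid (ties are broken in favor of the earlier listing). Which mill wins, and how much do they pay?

Sorting bids: 88,000 (Lumen) > 88,000 (Apex) > 75,000 (Zephyr) > 65,000 (Arden) > 51,000 (Hale) > 35,000 (Calder)
Tie at $88,000 → Lumen wins by tie-break.
Lumen is highest; pays the third-highest bid, $75,000.

Lumen pays $75,000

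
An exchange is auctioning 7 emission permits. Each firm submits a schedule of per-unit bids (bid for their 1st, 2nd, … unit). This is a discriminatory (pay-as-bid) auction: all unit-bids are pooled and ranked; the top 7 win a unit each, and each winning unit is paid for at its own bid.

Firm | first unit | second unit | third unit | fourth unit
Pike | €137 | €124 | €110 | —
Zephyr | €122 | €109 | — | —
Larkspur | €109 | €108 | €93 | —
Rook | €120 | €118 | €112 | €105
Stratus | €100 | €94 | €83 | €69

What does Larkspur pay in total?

Larkspur pays €0

All unit-bids, highest first — top 7: 137 (Pike-1), 124 (Pike-2), 122 (Zephyr-1), 120 (Rook-1), 118 (Rook-2), 112 (Rook-3), 110 (Pike-3)
Next rejected bid: €109 (not a price — pay-as-bid).
Larkspur wins no units.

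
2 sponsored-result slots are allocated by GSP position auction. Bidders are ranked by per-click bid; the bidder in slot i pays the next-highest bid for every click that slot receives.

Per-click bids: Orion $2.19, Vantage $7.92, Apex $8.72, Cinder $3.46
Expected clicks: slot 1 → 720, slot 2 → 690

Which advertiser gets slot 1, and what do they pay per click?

Apex; $7.92 per click

Ranked by bid: $8.72 (Apex) > $7.92 (Vantage) > $3.46 (Cinder) > …
Slot 1 goes to the first-ranked bidder, Apex, who pays the next bid down: $7.92/click.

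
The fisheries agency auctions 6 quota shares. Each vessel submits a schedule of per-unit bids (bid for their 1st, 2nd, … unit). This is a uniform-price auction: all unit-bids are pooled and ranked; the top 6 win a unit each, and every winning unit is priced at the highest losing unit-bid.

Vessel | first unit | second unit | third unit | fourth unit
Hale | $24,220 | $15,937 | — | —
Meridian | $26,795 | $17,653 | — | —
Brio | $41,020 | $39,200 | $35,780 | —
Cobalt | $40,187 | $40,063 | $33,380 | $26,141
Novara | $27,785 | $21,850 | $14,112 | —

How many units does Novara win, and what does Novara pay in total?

Novara: 0 units, pays $0

All unit-bids, highest first — top 6: 41,020 (Brio-1), 40,187 (Cobalt-1), 40,063 (Cobalt-2), 39,200 (Brio-2), 35,780 (Brio-3), 33,380 (Cobalt-3)
First bid not allocated: $27,785.
Novara wins 0 unit(s) at $27,785 each.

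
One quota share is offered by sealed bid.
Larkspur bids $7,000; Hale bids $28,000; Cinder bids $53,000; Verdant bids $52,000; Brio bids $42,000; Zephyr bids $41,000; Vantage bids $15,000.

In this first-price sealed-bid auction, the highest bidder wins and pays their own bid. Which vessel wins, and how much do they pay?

Cinder pays $53,000

Rule: the highest bidder wins and pays their own bid.
Bids in order: 53,000 (Cinder) > 52,000 (Verdant) > 42,000 (Brio) > 41,000 (Zephyr) > 28,000 (Hale) > 15,000 (Vantage) > …
First-price: Cinder pays what they bid, $53,000.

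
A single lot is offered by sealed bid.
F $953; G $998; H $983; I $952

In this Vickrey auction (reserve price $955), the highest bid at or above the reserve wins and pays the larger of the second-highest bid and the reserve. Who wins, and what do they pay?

Vickrey auction (reserve price $955): the highest bid at or above the reserve wins and pays the larger of the second-highest bid and the reserve.
Bids in order: 998 (G) > 983 (H) > 953 (F) > 952 (I)
Highest eligible bid: G at $998.
max(second-highest $983, reserve $955) = $983; the reserve does not bind.

G pays $983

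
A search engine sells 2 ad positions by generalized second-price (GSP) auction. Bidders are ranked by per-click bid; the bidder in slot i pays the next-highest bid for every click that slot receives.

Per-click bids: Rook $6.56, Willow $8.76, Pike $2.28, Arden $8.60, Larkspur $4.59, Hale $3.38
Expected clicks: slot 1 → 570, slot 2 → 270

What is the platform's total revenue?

Total revenue: $6673.20

Per-click bids in order: $8.76 (Willow) > $8.60 (Arden) > $6.56 (Rook) > …
Slot 1: Willow pays $8.60 × 570 = $4902.00
Slot 2: Arden pays $6.56 × 270 = $1771.20
Total = $6673.20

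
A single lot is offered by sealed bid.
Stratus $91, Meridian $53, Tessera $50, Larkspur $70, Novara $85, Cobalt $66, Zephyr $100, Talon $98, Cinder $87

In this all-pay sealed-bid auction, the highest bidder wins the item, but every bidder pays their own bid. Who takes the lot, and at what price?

Zephyr pays $100

All-pay sealed-bid auction: the highest bidder wins the item, but every bidder pays their own bid.
Sorting bids: 100 (Zephyr) > 98 (Talon) > 91 (Stratus) > 87 (Cinder) > 85 (Novara) > 70 (Larkspur) > …
Zephyr is highest and takes the item; every bidder forfeits their bid.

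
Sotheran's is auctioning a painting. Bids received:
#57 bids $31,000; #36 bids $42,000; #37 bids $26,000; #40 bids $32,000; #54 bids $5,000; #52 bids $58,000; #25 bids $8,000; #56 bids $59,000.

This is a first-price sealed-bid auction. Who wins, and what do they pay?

Rule: the highest bidder wins and pays their own bid.
Bids ranked: 59,000 (#56) > 58,000 (#52) > 42,000 (#36) > 32,000 (#40) > 31,000 (#57) > 26,000 (#37) > …
#56 has the highest bid and pays exactly that: $59,000.

#56 pays $59,000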